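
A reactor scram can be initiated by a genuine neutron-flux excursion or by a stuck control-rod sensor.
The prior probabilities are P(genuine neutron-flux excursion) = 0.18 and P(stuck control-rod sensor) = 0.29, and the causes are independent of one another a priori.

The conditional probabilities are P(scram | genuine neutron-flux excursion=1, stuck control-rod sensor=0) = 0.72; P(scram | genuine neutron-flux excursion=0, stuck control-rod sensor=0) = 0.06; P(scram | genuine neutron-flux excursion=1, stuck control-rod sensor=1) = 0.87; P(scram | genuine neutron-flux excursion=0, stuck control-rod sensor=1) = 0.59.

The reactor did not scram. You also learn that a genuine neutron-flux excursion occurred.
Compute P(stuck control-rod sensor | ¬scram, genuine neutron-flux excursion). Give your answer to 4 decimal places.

P(stuck control-rod sensor | ¬scram, genuine neutron-flux excursion) ≈ 0.1594

P(¬scram | genuine neutron-flux excursion) = 0.28*0.71 + 0.13*0.29 = 0.198800 + 0.037700 = 0.236500
Of this, 0.037700 comes from 0.13*0.29 (the stuck control-rod sensor=true cases).
So P(stuck control-rod sensor | ¬scram, genuine neutron-flux excursion) = 0.037700/0.236500 ≈ 0.1594.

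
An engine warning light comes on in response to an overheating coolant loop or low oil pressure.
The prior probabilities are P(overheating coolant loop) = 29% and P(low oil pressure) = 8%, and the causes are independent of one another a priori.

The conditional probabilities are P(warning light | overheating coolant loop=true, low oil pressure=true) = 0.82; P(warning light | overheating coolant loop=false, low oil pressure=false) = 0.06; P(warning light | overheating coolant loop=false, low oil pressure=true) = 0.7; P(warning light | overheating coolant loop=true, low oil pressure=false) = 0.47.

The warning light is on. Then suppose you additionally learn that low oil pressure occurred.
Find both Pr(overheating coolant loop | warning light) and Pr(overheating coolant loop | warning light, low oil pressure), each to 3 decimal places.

Numerator (weight on configurations with overheating coolant loop): 0.125396 + 0.019024 = 0.144420
Normalizer over all consistent configurations: 0.06*0.71*0.92 + 0.7*0.71*0.08 + 0.47*0.29*0.92 + 0.82*0.29*0.08 = 0.223372
P(overheating coolant loop | warning light) = 0.144420/0.223372 ≈ 0.647

Now also conditioning on low oil pressure=true:
P(warning light | low oil pressure) = 0.7×0.71 + 0.82×0.29 = 0.497000 + 0.237800 = 0.734800
Of this, 0.237800 comes from 0.82×0.29 (the overheating coolant loop=true cases).
So P(overheating coolant loop | warning light, low oil pressure) = 0.237800/0.734800 ≈ 0.324.

Pr(overheating coolant loop | warning light) ≈ 0.647; Pr(overheating coolant loop | warning light, low oil pressure) ≈ 0.324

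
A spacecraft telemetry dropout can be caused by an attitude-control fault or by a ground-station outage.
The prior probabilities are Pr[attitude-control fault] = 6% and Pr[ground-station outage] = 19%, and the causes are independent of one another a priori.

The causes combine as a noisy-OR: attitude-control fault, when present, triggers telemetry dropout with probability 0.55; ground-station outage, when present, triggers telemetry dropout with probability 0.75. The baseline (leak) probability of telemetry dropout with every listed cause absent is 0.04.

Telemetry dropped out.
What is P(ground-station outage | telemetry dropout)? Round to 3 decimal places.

P(ground-station outage | telemetry dropout) ≈ 0.715

Under noisy-OR, P(telemetry dropout | causes) = 1 − (1−0.04)·∏(1−qᵢ) over the active causes.
Sum P(telemetry dropout|·) weighted by the priors over the 4 (attitude-control fault, ground-station outage) configurations:
  P(telemetry dropout) = 0.04×0.94×0.81 + 0.76×0.94×0.19 + 0.568×0.06×0.81 + 0.892×0.06×0.19
        = 0.030456 + 0.135736 + 0.027605 + 0.010169 = 0.203966
The terms with ground-station outage present sum to 0.145905, so
  P(ground-station outage | telemetry dropout) = 0.145905 / 0.203966 ≈ 0.715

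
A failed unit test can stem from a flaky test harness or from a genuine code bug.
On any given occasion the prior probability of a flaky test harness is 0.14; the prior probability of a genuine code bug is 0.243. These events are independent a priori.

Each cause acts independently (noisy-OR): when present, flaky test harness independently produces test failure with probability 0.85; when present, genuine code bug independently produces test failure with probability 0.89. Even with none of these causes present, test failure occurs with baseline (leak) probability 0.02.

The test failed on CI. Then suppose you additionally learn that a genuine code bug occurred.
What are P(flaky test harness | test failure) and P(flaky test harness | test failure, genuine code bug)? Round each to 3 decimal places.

Under noisy-OR, P(test failure | causes) = 1 − (1−0.02)·∏(1−qᵢ) over the active causes.
P(test failure) = 0.02*0.86*0.757 + 0.8922*0.86*0.243 + 0.853*0.14*0.757 + 0.98383*0.14*0.243 = 0.013020 + 0.186452 + 0.090401 + 0.033470 = 0.323343
Restricting to configurations with flaky test harness present: 0.090401 + 0.033470 = 0.123871.
P(flaky test harness | test failure) = 0.123871 / 0.323343 ≈ 0.383

Now also conditioning on genuine code bug=true:
Numerator (weight on configurations with flaky test harness): 0.98383·0.14 = 0.137736
The normalizing constant is 0.8922·0.86 + 0.98383·0.14 = 0.905028
P(flaky test harness | test failure, genuine code bug) = 0.137736/0.905028 ≈ 0.152

P(flaky test harness | test failure) ≈ 0.383; P(flaky test harness | test failure, genuine code bug) ≈ 0.152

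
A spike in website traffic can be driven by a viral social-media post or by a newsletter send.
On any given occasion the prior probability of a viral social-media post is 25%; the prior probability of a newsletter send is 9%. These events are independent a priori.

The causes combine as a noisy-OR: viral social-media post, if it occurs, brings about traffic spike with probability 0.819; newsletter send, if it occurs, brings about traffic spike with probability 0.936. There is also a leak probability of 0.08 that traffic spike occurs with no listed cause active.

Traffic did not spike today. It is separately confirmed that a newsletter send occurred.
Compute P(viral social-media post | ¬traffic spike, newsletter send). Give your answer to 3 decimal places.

Under noisy-OR, P(traffic spike | causes) = 1 − (1−0.08)·∏(1−qᵢ) over the active causes.
P(¬traffic spike | newsletter send) = 0.05888*0.75 + 0.010657*0.25 = 0.044160 + 0.002664 = 0.046824
Of this, 0.002664 comes from 0.010657*0.25 (the viral social-media post=true cases).
P(viral social-media post | ¬traffic spike, newsletter send) = 0.002664 / 0.046824 ≈ 0.057

P(viral social-media post | ¬traffic spike, newsletter send) ≈ 0.057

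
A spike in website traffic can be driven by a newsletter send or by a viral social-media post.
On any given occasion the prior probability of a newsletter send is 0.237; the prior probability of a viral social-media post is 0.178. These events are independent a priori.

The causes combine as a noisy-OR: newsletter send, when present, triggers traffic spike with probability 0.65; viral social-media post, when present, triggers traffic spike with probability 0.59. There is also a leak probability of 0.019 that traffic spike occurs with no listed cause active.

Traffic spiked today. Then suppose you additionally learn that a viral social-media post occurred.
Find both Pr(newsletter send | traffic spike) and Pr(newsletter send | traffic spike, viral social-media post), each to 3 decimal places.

Pr(newsletter send | traffic spike) ≈ 0.638; Pr(newsletter send | traffic spike, viral social-media post) ≈ 0.309

Under noisy-OR, P(traffic spike | causes) = 1 − (1−0.019)·∏(1−qᵢ) over the active causes.
Enumerate the 4 (newsletter send, viral social-media post) configurations and weight by the priors:
  P(traffic spike) = 0.019·0.763·0.822 + 0.59779·0.763·0.178 + 0.65665·0.237·0.822 + 0.859227·0.237·0.178
        = 0.011917 + 0.081188 + 0.127925 + 0.036247 = 0.257277
The terms with newsletter send present sum to 0.164172, so
  P(newsletter send | traffic spike) = 0.164172 / 0.257277 ≈ 0.638

Now also conditioning on viral social-media post=true:
For the numerator, keep only newsletter send=true terms: 0.859227×0.237 = 0.203637
The normalizing constant is 0.59779×0.763 + 0.859227×0.237 = 0.659751
P(newsletter send | traffic spike, viral social-media post) = 0.203637/0.659751 ≈ 0.309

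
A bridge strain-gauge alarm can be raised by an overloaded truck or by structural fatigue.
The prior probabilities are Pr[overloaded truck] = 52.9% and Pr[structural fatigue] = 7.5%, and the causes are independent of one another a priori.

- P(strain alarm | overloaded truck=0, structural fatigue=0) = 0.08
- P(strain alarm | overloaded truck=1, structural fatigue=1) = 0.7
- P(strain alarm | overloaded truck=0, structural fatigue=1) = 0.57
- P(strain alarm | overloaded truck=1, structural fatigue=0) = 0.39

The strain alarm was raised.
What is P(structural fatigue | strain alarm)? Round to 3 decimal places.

P(structural fatigue | strain alarm) ≈ 0.175

For the numerator, keep only structural fatigue=true terms: 0.020135 + 0.027773 = 0.047908
Normalizer over all consistent configurations: 0.08×0.471×0.925 + 0.57×0.471×0.075 + 0.39×0.529×0.925 + 0.7×0.529×0.075 = 0.273599
P(structural fatigue | strain alarm) = 0.047908/0.273599 ≈ 0.175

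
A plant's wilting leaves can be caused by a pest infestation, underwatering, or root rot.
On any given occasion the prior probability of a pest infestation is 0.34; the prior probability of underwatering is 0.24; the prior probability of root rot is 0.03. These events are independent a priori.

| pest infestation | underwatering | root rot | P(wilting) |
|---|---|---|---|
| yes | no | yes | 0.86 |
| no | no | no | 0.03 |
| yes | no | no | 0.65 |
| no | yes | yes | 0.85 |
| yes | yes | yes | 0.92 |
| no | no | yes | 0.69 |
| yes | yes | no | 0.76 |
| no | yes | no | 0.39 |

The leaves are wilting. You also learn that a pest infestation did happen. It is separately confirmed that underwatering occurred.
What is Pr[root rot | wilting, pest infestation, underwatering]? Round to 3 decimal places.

Pr[root rot | wilting, pest infestation, underwatering] ≈ 0.036

Enumerate both values of root rot and weight by the priors:
  P(wilting | pest infestation, underwatering) = 0.76·0.97 + 0.92·0.03
        = 0.737200 + 0.027600 = 0.764800
Configurations with root rot contribute 0.027600, so
  P(root rot | wilting, pest infestation, underwatering) = 0.027600 / 0.764800 ≈ 0.036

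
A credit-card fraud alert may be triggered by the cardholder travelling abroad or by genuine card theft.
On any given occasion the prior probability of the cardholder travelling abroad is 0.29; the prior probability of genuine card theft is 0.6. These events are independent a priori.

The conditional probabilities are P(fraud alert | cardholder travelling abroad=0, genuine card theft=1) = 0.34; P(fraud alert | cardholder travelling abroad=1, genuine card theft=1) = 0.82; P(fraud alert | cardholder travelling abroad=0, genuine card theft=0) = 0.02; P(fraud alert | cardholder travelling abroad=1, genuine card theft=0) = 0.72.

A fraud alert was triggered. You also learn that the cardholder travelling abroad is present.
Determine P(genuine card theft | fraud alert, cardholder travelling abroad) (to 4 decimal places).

P(genuine card theft | fraud alert, cardholder travelling abroad) ≈ 0.6308

P(fraud alert | cardholder travelling abroad) = 0.72*0.4 + 0.82*0.6 = 0.288000 + 0.492000 = 0.780000
Restricting to configurations with genuine card theft present: 0.82*0.6 = 0.492000.
So P(genuine card theft | fraud alert, cardholder travelling abroad) = 0.492000/0.780000 ≈ 0.6308.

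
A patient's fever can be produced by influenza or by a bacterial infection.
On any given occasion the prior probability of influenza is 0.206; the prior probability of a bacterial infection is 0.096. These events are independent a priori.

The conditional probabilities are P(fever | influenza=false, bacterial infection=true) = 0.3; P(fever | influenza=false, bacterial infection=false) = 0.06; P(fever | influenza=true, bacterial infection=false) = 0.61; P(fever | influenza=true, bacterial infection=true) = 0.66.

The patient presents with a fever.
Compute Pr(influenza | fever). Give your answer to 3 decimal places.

Pr(influenza | fever) ≈ 0.658

For the numerator, keep only influenza=true terms: 0.113597 + 0.013052 = 0.126649
Normalizer over all consistent configurations: 0.06*0.794*0.904 + 0.3*0.794*0.096 + 0.61*0.206*0.904 + 0.66*0.206*0.096 = 0.192583
Posterior = 0.126649 / 0.192583 ≈ 0.658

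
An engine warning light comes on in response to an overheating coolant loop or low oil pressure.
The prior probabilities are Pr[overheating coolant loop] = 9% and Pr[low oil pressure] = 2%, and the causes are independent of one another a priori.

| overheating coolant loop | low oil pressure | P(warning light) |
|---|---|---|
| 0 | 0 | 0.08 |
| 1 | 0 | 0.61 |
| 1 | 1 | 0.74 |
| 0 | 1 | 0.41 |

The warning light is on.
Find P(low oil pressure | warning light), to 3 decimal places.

P(low oil pressure | warning light) ≈ 0.066

P(warning light) = 0.08×0.91×0.98 + 0.41×0.91×0.02 + 0.61×0.09×0.98 + 0.74×0.09×0.02 = 0.071344 + 0.007462 + 0.053802 + 0.001332 = 0.133940
Of this, 0.008794 comes from 0.007462 + 0.001332 (the low oil pressure=true cases).
P(low oil pressure | warning light) = 0.008794 / 0.133940 ≈ 0.066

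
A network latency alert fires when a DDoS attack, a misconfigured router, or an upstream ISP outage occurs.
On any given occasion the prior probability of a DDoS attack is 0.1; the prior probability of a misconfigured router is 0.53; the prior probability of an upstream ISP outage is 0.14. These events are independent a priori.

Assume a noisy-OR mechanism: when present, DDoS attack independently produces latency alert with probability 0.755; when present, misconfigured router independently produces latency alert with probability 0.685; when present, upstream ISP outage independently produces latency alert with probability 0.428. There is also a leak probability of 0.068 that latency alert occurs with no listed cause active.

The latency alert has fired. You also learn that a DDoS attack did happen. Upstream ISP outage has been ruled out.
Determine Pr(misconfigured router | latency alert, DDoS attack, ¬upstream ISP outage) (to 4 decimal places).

Under noisy-OR, P(latency alert | causes) = 1 − (1−0.068)·∏(1−qᵢ) over the active causes.
P(latency alert | DDoS attack, ¬upstream ISP outage) = 0.77166·0.47 + 0.928073·0.53 = 0.362680 + 0.491879 = 0.854559
Restricting to configurations with misconfigured router present: 0.928073·0.53 = 0.491879.
Hence the posterior is 0.491879/0.854559 ≈ 0.5756.

Pr(misconfigured router | latency alert, DDoS attack, ¬upstream ISP outage) ≈ 0.5756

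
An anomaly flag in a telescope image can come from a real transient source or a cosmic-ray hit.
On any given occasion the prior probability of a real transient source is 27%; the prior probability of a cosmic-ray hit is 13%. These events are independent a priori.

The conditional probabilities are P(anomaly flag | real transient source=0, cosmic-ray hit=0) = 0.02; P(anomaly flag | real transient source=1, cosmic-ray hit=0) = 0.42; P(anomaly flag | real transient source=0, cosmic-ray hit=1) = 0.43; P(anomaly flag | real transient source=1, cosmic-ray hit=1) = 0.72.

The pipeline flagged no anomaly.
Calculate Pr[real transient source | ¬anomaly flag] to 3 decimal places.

Pr[real transient source | ¬anomaly flag] ≈ 0.178

Enumerate the 4 (real transient source, cosmic-ray hit) configurations and weight by the priors:
  P(¬anomaly flag) = 0.98·0.73·0.87 + 0.57·0.73·0.13 + 0.58·0.27·0.87 + 0.28·0.27·0.13
        = 0.622398 + 0.054093 + 0.136242 + 0.009828 = 0.822561
Configurations with real transient source contribute 0.146070, so
  P(real transient source | ¬anomaly flag) = 0.146070 / 0.822561 ≈ 0.178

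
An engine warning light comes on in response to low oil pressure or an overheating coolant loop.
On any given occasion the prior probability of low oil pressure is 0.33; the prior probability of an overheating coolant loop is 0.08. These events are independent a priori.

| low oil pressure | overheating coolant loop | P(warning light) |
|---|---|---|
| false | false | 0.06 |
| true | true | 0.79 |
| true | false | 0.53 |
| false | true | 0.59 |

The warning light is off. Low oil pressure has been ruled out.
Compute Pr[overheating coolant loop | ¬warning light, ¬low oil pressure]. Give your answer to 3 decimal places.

P(¬warning light | ¬low oil pressure) = 0.94·0.92 + 0.41·0.08 = 0.864800 + 0.032800 = 0.897600
Restricting to configurations with overheating coolant loop present: 0.41·0.08 = 0.032800.
So P(overheating coolant loop | ¬warning light, ¬low oil pressure) = 0.032800/0.897600 ≈ 0.037.

Pr[overheating coolant loop | ¬warning light, ¬low oil pressure] ≈ 0.037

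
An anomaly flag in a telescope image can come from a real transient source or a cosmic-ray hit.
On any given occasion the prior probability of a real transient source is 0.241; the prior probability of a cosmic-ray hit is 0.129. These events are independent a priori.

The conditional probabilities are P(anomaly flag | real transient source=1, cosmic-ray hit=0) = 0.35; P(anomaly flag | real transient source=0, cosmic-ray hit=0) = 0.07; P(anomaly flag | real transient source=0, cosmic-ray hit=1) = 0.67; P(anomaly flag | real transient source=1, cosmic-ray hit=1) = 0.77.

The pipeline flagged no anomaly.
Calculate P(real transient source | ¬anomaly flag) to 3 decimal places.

P(real transient source | ¬anomaly flag) ≈ 0.182

By total probability over the 4 (real transient source, cosmic-ray hit) configurations:
  P(¬anomaly flag) = 0.93·0.759·0.871 + 0.33·0.759·0.129 + 0.65·0.241·0.871 + 0.23·0.241·0.129
        = 0.614813 + 0.032311 + 0.136442 + 0.007150 = 0.790716
The terms with real transient source present sum to 0.143592, so
  P(real transient source | ¬anomaly flag) = 0.143592 / 0.790716 ≈ 0.182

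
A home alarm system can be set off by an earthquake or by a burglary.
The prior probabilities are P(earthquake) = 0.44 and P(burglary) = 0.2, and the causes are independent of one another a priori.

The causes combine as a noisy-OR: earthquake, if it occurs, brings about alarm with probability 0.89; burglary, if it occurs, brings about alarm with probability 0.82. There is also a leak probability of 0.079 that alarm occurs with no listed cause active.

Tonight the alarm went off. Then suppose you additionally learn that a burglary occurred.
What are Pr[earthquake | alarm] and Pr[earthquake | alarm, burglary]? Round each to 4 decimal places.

Pr[earthquake | alarm] ≈ 0.7576; Pr[earthquake | alarm, burglary] ≈ 0.4804

Under noisy-OR, P(alarm | causes) = 1 − (1−0.079)·∏(1−qᵢ) over the active causes.
Numerator (weight on configurations with earthquake): 0.316339 + 0.086395 = 0.402734
Normalizer over all consistent configurations: 0.079*0.56*0.8 + 0.83422*0.56*0.2 + 0.89869*0.44*0.8 + 0.981764*0.44*0.2 = 0.531559
Posterior = 0.402734 / 0.531559 ≈ 0.7576

With the extra evidence:
By total probability over both values of earthquake:
  P(alarm | burglary) = 0.83422*0.56 + 0.981764*0.44
        = 0.467163 + 0.431976 = 0.899139
Configurations with earthquake contribute 0.431976, so
  P(earthquake | alarm, burglary) = 0.431976 / 0.899139 ≈ 0.4804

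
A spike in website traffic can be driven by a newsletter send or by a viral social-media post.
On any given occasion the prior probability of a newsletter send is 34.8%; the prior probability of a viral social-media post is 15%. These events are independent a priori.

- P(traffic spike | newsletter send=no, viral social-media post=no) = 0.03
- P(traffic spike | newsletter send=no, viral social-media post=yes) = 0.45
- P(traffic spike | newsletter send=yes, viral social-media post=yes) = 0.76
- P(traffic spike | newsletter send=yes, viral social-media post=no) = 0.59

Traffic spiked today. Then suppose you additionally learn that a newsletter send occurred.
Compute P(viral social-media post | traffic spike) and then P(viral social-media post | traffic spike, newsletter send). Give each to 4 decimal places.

P(traffic spike) = 0.03*0.652*0.85 + 0.45*0.652*0.15 + 0.59*0.348*0.85 + 0.76*0.348*0.15 = 0.016626 + 0.044010 + 0.174522 + 0.039672 = 0.274830
The viral social-media post-present share is 0.044010 + 0.039672 = 0.083682.
Hence the posterior is 0.083682/0.274830 ≈ 0.3045.

Now also conditioning on newsletter send=true:
Weight on viral social-media post=true, given the evidence: 0.76*0.15 = 0.114000
Denominator P(traffic spike | newsletter send): 0.59*0.85 + 0.76*0.15 = 0.615500
P(viral social-media post | traffic spike, newsletter send) = 0.114000/0.615500 ≈ 0.1852
This is intercausal reasoning (explaining away): once newsletter send accounts for the traffic spike, viral social-media post becomes less likely.

P(viral social-media post | traffic spike) ≈ 0.3045; P(viral social-media post | traffic spike, newsletter send) ≈ 0.1852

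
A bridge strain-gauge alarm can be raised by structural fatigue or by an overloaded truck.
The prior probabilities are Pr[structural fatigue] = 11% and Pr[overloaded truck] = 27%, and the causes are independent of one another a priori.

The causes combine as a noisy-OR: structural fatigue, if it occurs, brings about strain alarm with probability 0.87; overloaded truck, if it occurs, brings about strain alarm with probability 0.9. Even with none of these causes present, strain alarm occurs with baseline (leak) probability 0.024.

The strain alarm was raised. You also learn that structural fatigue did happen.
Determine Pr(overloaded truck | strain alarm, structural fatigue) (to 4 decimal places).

Under noisy-OR, P(strain alarm | causes) = 1 − (1−0.024)·∏(1−qᵢ) over the active causes.
P(strain alarm | structural fatigue) = 0.87312·0.73 + 0.987312·0.27 = 0.637378 + 0.266574 = 0.903952
Of this, 0.266574 comes from 0.987312·0.27 (the overloaded truck=true cases).
So P(overloaded truck | strain alarm, structural fatigue) = 0.266574/0.903952 ≈ 0.2949.

Pr(overloaded truck | strain alarm, structural fatigue) ≈ 0.2949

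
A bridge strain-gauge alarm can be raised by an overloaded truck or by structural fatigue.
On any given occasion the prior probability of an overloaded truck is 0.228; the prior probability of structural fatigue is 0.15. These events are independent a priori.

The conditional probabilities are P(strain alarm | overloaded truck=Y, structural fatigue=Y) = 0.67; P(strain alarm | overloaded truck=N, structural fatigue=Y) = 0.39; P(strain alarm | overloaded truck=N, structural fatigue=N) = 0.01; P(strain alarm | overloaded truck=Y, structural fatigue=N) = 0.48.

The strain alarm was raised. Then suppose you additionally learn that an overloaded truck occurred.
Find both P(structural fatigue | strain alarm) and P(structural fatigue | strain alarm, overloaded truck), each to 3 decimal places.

P(strain alarm) = 0.01×0.772×0.85 + 0.39×0.772×0.15 + 0.48×0.228×0.85 + 0.67×0.228×0.15 = 0.006562 + 0.045162 + 0.093024 + 0.022914 = 0.167662
Of this, 0.068076 comes from 0.045162 + 0.022914 (the structural fatigue=true cases).
P(structural fatigue | strain alarm) = 0.068076 / 0.167662 ≈ 0.406

Now condition on the additional information:
For the numerator, keep only structural fatigue=true terms: 0.67·0.15 = 0.100500
Denominator P(strain alarm | overloaded truck): 0.48·0.85 + 0.67·0.15 = 0.508500
Posterior = 0.100500 / 0.508500 ≈ 0.198
The drop from 0.406 to 0.198 is the explaining-away (discounting) effect.

P(structural fatigue | strain alarm) ≈ 0.406; P(structural fatigue | strain alarm, overloaded truck) ≈ 0.198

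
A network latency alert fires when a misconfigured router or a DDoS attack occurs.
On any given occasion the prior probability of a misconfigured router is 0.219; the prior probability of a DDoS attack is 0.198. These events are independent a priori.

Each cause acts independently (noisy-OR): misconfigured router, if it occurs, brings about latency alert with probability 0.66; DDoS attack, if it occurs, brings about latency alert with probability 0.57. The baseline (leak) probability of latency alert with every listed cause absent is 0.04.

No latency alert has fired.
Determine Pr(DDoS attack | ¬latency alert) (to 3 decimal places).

Under noisy-OR, P(latency alert | causes) = 1 − (1−0.04)·∏(1−qᵢ) over the active causes.
Enumerate the 4 (misconfigured router, DDoS attack) configurations and weight by the priors:
  P(¬latency alert) = 0.96×0.781×0.802 + 0.4128×0.781×0.198 + 0.3264×0.219×0.802 + 0.140352×0.219×0.198
        = 0.601308 + 0.063835 + 0.057328 + 0.006086 = 0.728557
The terms with DDoS attack present sum to 0.069921, so
  P(DDoS attack | ¬latency alert) = 0.069921 / 0.728557 ≈ 0.096

Pr(DDoS attack | ¬latency alert) ≈ 0.096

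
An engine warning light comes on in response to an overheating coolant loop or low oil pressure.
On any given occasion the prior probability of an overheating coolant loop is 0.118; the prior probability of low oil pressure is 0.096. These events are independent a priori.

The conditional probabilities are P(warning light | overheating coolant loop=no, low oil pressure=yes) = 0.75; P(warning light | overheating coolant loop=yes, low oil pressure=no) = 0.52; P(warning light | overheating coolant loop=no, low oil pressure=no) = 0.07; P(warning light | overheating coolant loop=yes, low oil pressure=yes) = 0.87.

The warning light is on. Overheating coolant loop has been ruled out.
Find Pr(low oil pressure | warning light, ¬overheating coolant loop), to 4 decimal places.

Pr(low oil pressure | warning light, ¬overheating coolant loop) ≈ 0.5322

By total probability over both values of low oil pressure:
  P(warning light | ¬overheating coolant loop) = 0.07*0.904 + 0.75*0.096
        = 0.063280 + 0.072000 = 0.135280
Configurations with low oil pressure contribute 0.072000, so
  P(low oil pressure | warning light, ¬overheating coolant loop) = 0.072000 / 0.135280 ≈ 0.5322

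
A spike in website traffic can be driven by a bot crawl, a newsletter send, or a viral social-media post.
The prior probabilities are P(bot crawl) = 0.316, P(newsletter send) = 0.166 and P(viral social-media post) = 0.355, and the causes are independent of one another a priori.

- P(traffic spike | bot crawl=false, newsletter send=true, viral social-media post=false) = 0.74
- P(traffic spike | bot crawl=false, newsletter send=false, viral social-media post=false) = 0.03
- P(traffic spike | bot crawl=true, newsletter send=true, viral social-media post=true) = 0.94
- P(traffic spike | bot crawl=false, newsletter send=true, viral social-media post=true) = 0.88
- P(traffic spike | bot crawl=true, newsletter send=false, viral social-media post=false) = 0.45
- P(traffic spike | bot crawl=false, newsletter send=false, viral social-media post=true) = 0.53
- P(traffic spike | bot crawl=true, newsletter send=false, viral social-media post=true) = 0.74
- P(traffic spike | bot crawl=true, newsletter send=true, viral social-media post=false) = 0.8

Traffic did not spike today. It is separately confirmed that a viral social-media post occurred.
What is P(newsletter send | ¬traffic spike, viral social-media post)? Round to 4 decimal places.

By total probability over the 4 (bot crawl, newsletter send) configurations:
  P(¬traffic spike | viral social-media post) = 0.47·0.684·0.834 + 0.12·0.684·0.166 + 0.26·0.316·0.834 + 0.06·0.316·0.166
        = 0.268114 + 0.013625 + 0.068521 + 0.003147 = 0.353407
The terms with newsletter send present sum to 0.016772, so
  P(newsletter send | ¬traffic spike, viral social-media post) = 0.016772 / 0.353407 ≈ 0.0475

P(newsletter send | ¬traffic spike, viral social-media post) ≈ 0.0475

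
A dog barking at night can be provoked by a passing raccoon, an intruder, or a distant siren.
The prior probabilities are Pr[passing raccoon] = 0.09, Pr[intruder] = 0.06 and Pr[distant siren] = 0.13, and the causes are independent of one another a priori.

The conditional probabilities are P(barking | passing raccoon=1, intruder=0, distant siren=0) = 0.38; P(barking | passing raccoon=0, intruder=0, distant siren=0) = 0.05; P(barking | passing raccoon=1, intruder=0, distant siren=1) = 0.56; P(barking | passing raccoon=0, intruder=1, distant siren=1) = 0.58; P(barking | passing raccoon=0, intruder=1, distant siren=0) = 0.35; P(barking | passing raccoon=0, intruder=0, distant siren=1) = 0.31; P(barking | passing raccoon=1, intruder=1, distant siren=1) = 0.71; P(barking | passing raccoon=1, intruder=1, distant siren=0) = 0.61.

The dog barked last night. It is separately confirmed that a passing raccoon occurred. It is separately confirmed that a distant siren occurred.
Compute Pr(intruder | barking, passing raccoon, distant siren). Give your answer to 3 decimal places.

P(barking | passing raccoon, distant siren) = 0.56·0.94 + 0.71·0.06 = 0.526400 + 0.042600 = 0.569000
Of this, 0.042600 comes from 0.71·0.06 (the intruder=true cases).
Hence the posterior is 0.042600/0.569000 ≈ 0.075.

Pr(intruder | barking, passing raccoon, distant siren) ≈ 0.075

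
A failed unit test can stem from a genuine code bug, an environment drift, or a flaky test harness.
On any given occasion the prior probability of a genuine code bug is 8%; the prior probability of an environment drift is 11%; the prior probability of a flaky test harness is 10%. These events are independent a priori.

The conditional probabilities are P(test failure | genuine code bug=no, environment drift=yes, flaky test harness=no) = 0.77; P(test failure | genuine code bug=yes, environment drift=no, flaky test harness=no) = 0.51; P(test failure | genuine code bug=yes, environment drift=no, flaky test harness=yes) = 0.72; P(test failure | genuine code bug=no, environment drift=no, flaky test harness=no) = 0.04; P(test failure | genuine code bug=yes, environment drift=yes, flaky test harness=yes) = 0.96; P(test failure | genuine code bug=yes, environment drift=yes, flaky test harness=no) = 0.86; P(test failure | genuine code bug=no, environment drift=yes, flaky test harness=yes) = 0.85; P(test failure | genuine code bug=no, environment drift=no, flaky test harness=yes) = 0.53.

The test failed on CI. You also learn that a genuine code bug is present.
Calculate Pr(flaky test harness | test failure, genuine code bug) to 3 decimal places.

Pr(flaky test harness | test failure, genuine code bug) ≈ 0.131

Weight on flaky test harness=true, given the evidence: 0.064080 + 0.010560 = 0.074640
Normalizer over all consistent configurations: 0.51·0.89·0.9 + 0.72·0.89·0.1 + 0.86·0.11·0.9 + 0.96·0.11·0.1 = 0.568290
P(flaky test harness | test failure, genuine code bug) = 0.074640/0.568290 ≈ 0.131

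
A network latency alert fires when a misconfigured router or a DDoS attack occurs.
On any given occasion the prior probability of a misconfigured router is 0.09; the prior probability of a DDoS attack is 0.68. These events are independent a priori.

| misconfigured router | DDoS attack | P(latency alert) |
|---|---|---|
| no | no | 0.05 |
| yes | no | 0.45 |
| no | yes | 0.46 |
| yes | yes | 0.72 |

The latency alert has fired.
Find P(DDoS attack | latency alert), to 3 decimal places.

P(DDoS attack | latency alert) ≈ 0.923

For the numerator, keep only DDoS attack=true terms: 0.284648 + 0.044064 = 0.328712
Normalizer over all consistent configurations: 0.05×0.91×0.32 + 0.46×0.91×0.68 + 0.45×0.09×0.32 + 0.72×0.09×0.68 = 0.356232
P(DDoS attack | latency alert) = 0.328712/0.356232 ≈ 0.923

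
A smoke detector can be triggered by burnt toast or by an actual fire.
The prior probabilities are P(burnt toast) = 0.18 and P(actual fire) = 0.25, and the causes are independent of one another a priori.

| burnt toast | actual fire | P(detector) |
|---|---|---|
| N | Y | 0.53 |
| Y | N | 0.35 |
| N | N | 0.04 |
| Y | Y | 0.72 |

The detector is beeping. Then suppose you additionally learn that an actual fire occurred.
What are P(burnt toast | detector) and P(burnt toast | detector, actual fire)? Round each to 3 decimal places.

P(burnt toast | detector) ≈ 0.374; P(burnt toast | detector, actual fire) ≈ 0.230

P(detector) = 0.04·0.82·0.75 + 0.53·0.82·0.25 + 0.35·0.18·0.75 + 0.72·0.18·0.25 = 0.024600 + 0.108650 + 0.047250 + 0.032400 = 0.212900
Of this, 0.079650 comes from 0.047250 + 0.032400 (the burnt toast=true cases).
Hence the posterior is 0.079650/0.212900 ≈ 0.374.

With the extra evidence:
P(detector | actual fire) = 0.53×0.82 + 0.72×0.18 = 0.434600 + 0.129600 = 0.564200
Restricting to configurations with burnt toast present: 0.72×0.18 = 0.129600.
So P(burnt toast | detector, actual fire) = 0.129600/0.564200 ≈ 0.230.
The drop from 0.374 to 0.230 is the explaining-away (discounting) effect.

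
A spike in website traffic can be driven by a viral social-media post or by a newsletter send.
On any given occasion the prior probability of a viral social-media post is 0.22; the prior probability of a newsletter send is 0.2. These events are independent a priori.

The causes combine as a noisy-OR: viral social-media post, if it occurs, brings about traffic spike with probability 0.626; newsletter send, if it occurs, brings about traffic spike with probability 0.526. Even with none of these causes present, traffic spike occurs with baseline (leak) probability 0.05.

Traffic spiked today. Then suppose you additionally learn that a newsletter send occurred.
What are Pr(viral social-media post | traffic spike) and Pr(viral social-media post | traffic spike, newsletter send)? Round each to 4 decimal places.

Under noisy-OR, P(traffic spike | causes) = 1 − (1−0.05)·∏(1−qᵢ) over the active causes.
Sum P(traffic spike|·) weighted by the priors over the 4 (viral social-media post, newsletter send) configurations:
  P(traffic spike) = 0.05*0.78*0.8 + 0.5497*0.78*0.2 + 0.6447*0.22*0.8 + 0.831588*0.22*0.2
        = 0.031200 + 0.085753 + 0.113467 + 0.036590 = 0.267010
Configurations with viral social-media post contribute 0.150057, so
  P(viral social-media post | traffic spike) = 0.150057 / 0.267010 ≈ 0.5620

Now also conditioning on newsletter send=true:
P(traffic spike | newsletter send) = 0.5497·0.78 + 0.831588·0.22 = 0.428766 + 0.182949 = 0.611715
Restricting to configurations with viral social-media post present: 0.831588·0.22 = 0.182949.
P(viral social-media post | traffic spike, newsletter send) = 0.182949 / 0.611715 ≈ 0.2991
— newsletter send explains away the evidence for viral social-media post.

Pr(viral social-media post | traffic spike) ≈ 0.5620; Pr(viral social-media post | traffic spike, newsletter send) ≈ 0.2991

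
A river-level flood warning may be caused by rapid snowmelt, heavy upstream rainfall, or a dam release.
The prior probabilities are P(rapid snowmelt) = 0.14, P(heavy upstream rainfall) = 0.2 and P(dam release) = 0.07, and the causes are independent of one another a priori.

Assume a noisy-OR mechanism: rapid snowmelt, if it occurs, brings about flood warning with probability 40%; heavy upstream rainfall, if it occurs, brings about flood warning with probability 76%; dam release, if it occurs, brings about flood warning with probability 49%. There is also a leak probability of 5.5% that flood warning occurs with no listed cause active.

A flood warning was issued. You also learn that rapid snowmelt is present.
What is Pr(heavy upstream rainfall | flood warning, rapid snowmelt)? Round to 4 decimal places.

Pr(heavy upstream rainfall | flood warning, rapid snowmelt) ≈ 0.3243

Under noisy-OR, P(flood warning | causes) = 1 − (1−0.055)·∏(1−qᵢ) over the active causes.
For the numerator, keep only heavy upstream rainfall=true terms: 0.160689 + 0.013028 = 0.173717
Denominator P(flood warning | rapid snowmelt): 0.433·0.8·0.93 + 0.71083·0.8·0.07 + 0.86392·0.2·0.93 + 0.930599·0.2·0.07 = 0.535675
Posterior = 0.173717 / 0.535675 ≈ 0.3243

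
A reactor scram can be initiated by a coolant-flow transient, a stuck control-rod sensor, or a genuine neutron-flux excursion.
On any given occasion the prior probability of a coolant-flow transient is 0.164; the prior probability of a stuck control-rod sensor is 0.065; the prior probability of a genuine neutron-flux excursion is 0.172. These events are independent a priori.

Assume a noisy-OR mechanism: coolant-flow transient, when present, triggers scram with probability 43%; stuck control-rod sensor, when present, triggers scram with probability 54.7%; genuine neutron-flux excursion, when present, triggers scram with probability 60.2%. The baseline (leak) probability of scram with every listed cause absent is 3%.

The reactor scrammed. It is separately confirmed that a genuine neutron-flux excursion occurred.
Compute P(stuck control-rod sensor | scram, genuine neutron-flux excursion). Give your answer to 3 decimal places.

P(stuck control-rod sensor | scram, genuine neutron-flux excursion) ≈ 0.083

Under noisy-OR, P(scram | causes) = 1 − (1−0.03)·∏(1−qᵢ) over the active causes.
P(scram | genuine neutron-flux excursion) = 0.61394*0.836*0.935 + 0.825115*0.836*0.065 + 0.779946*0.164*0.935 + 0.900315*0.164*0.065 = 0.479892 + 0.044837 + 0.119597 + 0.009597 = 0.653923
Of this, 0.054434 comes from 0.044837 + 0.009597 (the stuck control-rod sensor=true cases).
Hence the posterior is 0.054434/0.653923 ≈ 0.083.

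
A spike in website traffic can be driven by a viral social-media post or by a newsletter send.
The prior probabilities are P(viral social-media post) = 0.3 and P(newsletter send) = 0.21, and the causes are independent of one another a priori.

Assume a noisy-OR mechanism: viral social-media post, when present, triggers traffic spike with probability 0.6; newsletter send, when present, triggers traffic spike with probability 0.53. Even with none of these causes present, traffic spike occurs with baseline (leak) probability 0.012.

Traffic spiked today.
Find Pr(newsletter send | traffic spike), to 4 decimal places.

Under noisy-OR, P(traffic spike | causes) = 1 − (1−0.012)·∏(1−qᵢ) over the active causes.
By total probability over the 4 (viral social-media post, newsletter send) configurations:
  P(traffic spike) = 0.012×0.7×0.79 + 0.53564×0.7×0.21 + 0.6048×0.3×0.79 + 0.814256×0.3×0.21
        = 0.006636 + 0.078739 + 0.143338 + 0.051298 = 0.280011
The terms with newsletter send present sum to 0.130037, so
  P(newsletter send | traffic spike) = 0.130037 / 0.280011 ≈ 0.4644

Pr(newsletter send | traffic spike) ≈ 0.4644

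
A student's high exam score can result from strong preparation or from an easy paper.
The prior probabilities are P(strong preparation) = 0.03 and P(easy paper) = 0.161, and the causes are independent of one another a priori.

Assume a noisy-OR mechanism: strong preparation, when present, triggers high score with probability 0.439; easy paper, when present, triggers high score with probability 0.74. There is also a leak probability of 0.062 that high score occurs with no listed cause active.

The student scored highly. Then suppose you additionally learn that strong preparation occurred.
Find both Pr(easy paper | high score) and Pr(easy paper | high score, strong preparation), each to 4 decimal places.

Pr(easy paper | high score) ≈ 0.6621; Pr(easy paper | high score, strong preparation) ≈ 0.2590

Under noisy-OR, P(high score | causes) = 1 − (1−0.062)·∏(1−qᵢ) over the active causes.
P(high score) = 0.062*0.97*0.839 + 0.75612*0.97*0.161 + 0.473782*0.03*0.839 + 0.863183*0.03*0.161 = 0.050457 + 0.118083 + 0.011925 + 0.004169 = 0.184634
Restricting to configurations with easy paper present: 0.118083 + 0.004169 = 0.122252.
P(easy paper | high score) = 0.122252 / 0.184634 ≈ 0.6621

Now also conditioning on strong preparation=true:
P(high score | strong preparation) = 0.473782·0.839 + 0.863183·0.161 = 0.397503 + 0.138972 = 0.536475
The easy paper-present share is 0.863183·0.161 = 0.138972.
Hence the posterior is 0.138972/0.536475 ≈ 0.2590.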